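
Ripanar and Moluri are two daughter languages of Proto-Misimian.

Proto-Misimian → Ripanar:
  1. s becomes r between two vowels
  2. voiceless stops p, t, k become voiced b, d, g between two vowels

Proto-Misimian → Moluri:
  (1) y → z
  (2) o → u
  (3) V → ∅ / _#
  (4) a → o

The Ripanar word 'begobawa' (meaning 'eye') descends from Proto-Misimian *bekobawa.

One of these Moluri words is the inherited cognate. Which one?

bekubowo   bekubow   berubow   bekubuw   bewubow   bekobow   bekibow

Moluri: start from *bekobawa.
  rule 1: no change — bekobawa
  rule 2 (vowel merger): bekobawa → bekubawa
  rule 3 (apocope): bekubawa → bekubaw
  rule 4 (vowel merger): bekubaw → bekubow
  ⇒ Moluri bekubow
Only 'bekubow' matches the regular Moluri development of *bekobawa.

bekubow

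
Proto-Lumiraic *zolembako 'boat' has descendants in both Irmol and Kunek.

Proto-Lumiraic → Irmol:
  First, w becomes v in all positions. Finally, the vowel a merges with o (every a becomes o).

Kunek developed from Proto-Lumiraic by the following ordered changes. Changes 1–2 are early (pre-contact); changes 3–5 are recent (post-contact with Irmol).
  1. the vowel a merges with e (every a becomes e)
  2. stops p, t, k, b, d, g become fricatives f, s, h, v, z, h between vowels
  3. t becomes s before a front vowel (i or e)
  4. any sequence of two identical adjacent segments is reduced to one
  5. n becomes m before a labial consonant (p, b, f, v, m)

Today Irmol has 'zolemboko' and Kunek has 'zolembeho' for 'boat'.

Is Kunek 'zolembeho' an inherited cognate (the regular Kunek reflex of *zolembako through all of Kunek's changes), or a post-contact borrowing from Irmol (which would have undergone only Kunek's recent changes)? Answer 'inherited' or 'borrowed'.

If inherited, *zolembako would pass through all of Kunek's changes:
Kunek: start from *zolembako.
  rule 1 (vowel merger): zolembako → zolembeko
  rule 2 (intervocalic lenition): zolembeko → zolembeho
  rule 3: no change — zolembeho
  rule 4: no change — zolembeho
  rule 5: no change — zolembeho
  ⇒ Kunek zolembeho
If borrowed from Irmol 'zolemboko' after the early changes, it would undergo only the recent ones:
  rule 3 (palatalisation): no change (zolemboko)
  rule 4 (degemination): no change (zolemboko)
  rule 5 (nasal place assimilation): no change (zolemboko)
  ⇒ as a loan: zolemboko
Kunek 'zolembeho' matches the inherited outcome exactly, so it is an inherited cognate, not a loan.

inherited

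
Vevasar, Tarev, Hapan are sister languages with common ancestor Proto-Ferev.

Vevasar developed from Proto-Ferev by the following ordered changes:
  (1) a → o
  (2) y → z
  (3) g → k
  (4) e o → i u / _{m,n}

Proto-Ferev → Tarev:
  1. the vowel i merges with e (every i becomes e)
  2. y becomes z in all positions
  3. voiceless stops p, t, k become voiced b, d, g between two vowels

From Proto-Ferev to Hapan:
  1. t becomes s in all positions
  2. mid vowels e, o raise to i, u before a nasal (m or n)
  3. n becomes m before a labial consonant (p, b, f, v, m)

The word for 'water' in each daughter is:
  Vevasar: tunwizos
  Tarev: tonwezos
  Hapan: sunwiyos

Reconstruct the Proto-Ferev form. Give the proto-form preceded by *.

*tonwiyos

Position 5: Vevasar has i, Tarev has e, Hapan has i. Taking the neighbouring segments as reconstructed: Vevasar i can only go back to *i; Tarev e could go back to *e or *i; Hapan i can only go back to *i — the one source consistent with every daughter is *i.
Position 2: Vevasar has u, Tarev has o, Hapan has u. Tarev preserves o here (none of its changes turn any other segment into o), so the proto-segment is *o.
Continuing position by position gives *tonwiyos; check it forward:
Vevasar: *tonwiyos
  tonwiyos (rule 1 does not apply)
  tonwiyos → tonwizos   [unconditioned shift]
  tonwizos (rule 3 does not apply)
  tonwizos → tunwizos   [pre-nasal raising]
  giving Vevasar tunwizos.
Tarev: start from *tonwiyos.
  rule 1 (vowel merger): tonwiyos → tonweyos
  rule 2 (unconditioned shift): tonweyos → tonwezos
  rule 3: no change — tonwezos
  ⇒ Tarev tonwezos
Hapan: *tonwiyos > sonwiyos > sunwiyos  (by unconditioned shift, pre-nasal raising)
No other proto-form is consistent with every reflex, so the reconstruction is *tonwiyos.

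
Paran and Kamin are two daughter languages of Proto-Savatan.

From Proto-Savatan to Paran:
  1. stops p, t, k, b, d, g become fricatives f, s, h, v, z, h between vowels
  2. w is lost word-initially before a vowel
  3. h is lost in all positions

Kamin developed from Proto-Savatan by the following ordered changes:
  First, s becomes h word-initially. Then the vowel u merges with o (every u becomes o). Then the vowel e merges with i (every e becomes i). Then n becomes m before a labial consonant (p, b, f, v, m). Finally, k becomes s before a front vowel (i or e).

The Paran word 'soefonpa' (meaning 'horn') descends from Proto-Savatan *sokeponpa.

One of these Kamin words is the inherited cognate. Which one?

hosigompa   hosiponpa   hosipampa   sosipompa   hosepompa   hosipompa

hosipompa

Kamin: *sokeponpa
  sokeponpa → hokeponpa   [debuccalisation]
  hokeponpa (rule 2 does not apply)
  hokeponpa → hokiponpa   [vowel merger]
  hokiponpa → hokipompa   [nasal place assimilation]
  hokipompa → hosipompa   [palatalisation]
  giving Kamin hosipompa.
Only 'hosipompa' matches the regular Kamin development of *sokeponpa.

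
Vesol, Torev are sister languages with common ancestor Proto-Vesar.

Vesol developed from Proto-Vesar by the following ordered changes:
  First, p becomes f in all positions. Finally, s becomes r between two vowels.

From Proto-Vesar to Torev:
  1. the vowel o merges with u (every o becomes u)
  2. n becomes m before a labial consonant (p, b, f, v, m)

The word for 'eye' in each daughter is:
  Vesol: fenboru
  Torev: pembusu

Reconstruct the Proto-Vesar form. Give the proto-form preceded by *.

Position 3: Vesol has n, Torev has m. Vesol preserves n here (none of its changes turn any other segment into n), so the proto-segment is *n.
Position 1: Vesol has f, Torev has p. Torev preserves p here (none of its changes turn any other segment into p), so the proto-segment is *p.
Verify the candidate proto-form against each daughter:
Vesol: *penbosu
  penbosu → fenbosu   [unconditioned shift]
  fenbosu → fenboru   [rhotacism]
  giving Vesol fenboru.
Torev: *penbosu > penbusu > pembusu  (by vowel merger, nasal place assimilation)
*penbosu is the unique common source.

*penbosu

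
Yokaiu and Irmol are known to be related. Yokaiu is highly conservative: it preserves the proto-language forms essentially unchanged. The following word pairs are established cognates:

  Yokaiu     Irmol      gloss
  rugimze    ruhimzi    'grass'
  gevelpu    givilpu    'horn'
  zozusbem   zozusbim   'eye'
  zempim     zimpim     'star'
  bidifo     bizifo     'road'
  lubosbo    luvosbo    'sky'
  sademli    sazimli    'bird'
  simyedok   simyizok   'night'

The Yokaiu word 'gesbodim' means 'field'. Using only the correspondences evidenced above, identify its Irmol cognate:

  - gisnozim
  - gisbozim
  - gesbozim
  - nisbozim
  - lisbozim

gisbozim

gevelpu ~ givilpu, simyedok ~ simyizok — Yokaiu e corresponds to Irmol i after a consonant, before a consonant other than r, m, n, p, b, f, v.
bidifo ~ bizifo — Yokaiu d corresponds to Irmol z between vowels (before a front vowel).
Applying these to Yokaiu 'gesbodim':
  gesbodim → gisbodim   (e→i after a consonant, before a consonant other than r, m, n, p, b, f, v)
  gisbodim → gisbozim   (d→z between vowels (before a front vowel))
So the Irmol cognate is 'gisbozim'.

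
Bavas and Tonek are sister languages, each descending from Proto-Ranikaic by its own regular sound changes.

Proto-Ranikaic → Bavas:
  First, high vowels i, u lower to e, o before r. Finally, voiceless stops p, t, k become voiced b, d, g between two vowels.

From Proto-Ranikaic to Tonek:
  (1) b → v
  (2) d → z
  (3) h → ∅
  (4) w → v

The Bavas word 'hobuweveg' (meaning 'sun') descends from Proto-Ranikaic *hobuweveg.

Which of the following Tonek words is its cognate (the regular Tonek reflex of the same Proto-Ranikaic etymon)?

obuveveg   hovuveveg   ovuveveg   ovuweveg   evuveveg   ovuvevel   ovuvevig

ovuveveg

Tonek: start from *hobuweveg.
  rule 1 (unconditioned shift): hobuweveg → hovuweveg
  rule 2: no change — hovuweveg
  rule 3 (h-loss): hovuweveg → ovuweveg
  rule 4 (unconditioned shift): ovuweveg → ovuveveg
  ⇒ Tonek ovuveveg
The other candidates each miss or misapply at least one Tonek change.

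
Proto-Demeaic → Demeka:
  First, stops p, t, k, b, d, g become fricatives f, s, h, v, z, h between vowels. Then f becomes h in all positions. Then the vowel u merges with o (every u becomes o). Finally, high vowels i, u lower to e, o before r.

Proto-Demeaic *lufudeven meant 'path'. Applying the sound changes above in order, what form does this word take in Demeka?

Demeka: *lufudeven
  lufudeven → lufuzeven   [intervocalic lenition]
  lufuzeven → luhuzeven   [unconditioned shift]
  luhuzeven → lohozeven   [vowel merger]
  lohozeven (rule 4 does not apply)
  giving Demeka lohozeven.

lohozeven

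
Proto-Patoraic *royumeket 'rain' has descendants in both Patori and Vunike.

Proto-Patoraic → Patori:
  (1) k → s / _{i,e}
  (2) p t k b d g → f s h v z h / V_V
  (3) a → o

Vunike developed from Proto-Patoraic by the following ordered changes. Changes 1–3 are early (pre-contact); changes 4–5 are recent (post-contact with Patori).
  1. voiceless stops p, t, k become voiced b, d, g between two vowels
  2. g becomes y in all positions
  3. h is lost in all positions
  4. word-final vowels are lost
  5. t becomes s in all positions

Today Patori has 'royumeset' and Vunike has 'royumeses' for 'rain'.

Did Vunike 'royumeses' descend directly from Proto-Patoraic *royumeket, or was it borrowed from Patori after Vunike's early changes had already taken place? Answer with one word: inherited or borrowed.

If inherited, *royumeket would pass through all of Vunike's changes:
Vunike: *royumeket
  royumeket → royumeget   [intervocalic voicing]
  royumeget → royumeyet   [unconditioned shift]
  royumeyet (rule 3 does not apply)
  royumeyet (rule 4 does not apply)
  royumeyet → royumeyes   [unconditioned shift]
  giving Vunike royumeyes.
If borrowed from Patori 'royumeset' after the early changes, it would undergo only the recent ones:
  rule 4 (apocope): no change (royumeset)
  rule 5 (unconditioned shift): royumeset → royumeses
  ⇒ as a loan: royumeses
Vunike 'royumeses' matches the loan outcome 'royumeses', not the inherited 'royumeyes' — it skipped the early Vunike changes, so it was borrowed from Patori.

borrowed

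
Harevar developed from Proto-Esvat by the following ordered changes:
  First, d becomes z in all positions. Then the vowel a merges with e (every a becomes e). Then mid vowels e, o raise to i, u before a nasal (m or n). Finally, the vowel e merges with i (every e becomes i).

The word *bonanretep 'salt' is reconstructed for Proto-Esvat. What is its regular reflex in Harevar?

buninritip

Harevar: start from *bonanretep.
  rule 1: no change — bonanretep
  rule 2 (vowel merger): bonanretep → bonenretep
  rule 3 (pre-nasal raising): bonenretep → buninretep
  rule 4 (vowel merger): buninretep → buninritip
  ⇒ Harevar buninritip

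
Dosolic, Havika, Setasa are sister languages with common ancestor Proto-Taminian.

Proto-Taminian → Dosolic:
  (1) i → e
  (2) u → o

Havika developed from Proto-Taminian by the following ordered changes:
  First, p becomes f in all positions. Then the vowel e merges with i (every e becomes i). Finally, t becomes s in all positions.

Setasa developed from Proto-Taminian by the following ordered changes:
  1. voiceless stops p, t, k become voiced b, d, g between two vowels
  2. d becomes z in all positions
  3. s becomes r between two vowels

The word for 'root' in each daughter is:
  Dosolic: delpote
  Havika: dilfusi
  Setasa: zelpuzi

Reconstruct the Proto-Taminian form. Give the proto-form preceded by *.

*delputi

Position 6: Dosolic has t, Havika has s, Setasa has z. Dosolic preserves t here (none of its changes turn any other segment into t), so the proto-segment is *t.
Position 5: Dosolic has o, Havika has u, Setasa has u. Havika preserves u here (none of its changes turn any other segment into u), so the proto-segment is *u.
Continuing position by position gives *delputi; check it forward:
Dosolic: *delputi > delpute > delpote  (by vowel merger, vowel merger)
Havika: *delputi > delfuti > dilfuti > dilfusi  (by unconditioned shift, vowel merger, unconditioned shift)
Setasa: start from *delputi.
  rule 1 (intervocalic voicing): delputi → delpudi
  rule 2 (unconditioned shift): delpudi → zelpuzi
  rule 3: no change — zelpuzi
  ⇒ Setasa zelpuzi
*delputi is the unique common source.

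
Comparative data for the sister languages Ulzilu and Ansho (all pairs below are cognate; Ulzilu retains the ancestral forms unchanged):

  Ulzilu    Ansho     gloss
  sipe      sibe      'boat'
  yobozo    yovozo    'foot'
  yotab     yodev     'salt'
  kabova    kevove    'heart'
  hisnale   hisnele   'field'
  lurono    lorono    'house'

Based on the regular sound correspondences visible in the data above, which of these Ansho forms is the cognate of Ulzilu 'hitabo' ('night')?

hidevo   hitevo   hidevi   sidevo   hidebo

yotab ~ yodev — Ulzilu t corresponds to Ansho d between vowels (before a back vowel).
yotab ~ yodev, kabova ~ kevove — Ulzilu a corresponds to Ansho e after a consonant, before a labial obstruent.
yobozo ~ yovozo, kabova ~ kevove — Ulzilu b corresponds to Ansho v between vowels (before a back vowel).
Applying these to Ulzilu 'hitabo':
  hitabo → hidabo   (t→d between vowels (before a back vowel))
  hidabo → hidebo   (a→e after a consonant, before a labial obstruent)
  hidebo → hidevo   (b→v between vowels (before a back vowel))
So the Ansho cognate is 'hidevo'.

hidevo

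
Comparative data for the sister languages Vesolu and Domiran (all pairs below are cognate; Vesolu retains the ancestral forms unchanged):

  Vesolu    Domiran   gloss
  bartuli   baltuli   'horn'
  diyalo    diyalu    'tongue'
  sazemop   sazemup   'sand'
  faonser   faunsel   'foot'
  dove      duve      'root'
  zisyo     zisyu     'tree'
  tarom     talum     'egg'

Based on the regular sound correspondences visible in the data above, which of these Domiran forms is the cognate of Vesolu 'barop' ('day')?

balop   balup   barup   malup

tarom ~ talum — Vesolu r corresponds to Domiran l between vowels (before a back vowel).
sazemop ~ sazemup — Vesolu o corresponds to Domiran u after a consonant, before a labial obstruent.
Applying these to Vesolu 'barop':
  barop → balop   (r→l between vowels (before a back vowel))
  balop → balup   (o→u after a consonant, before a labial obstruent)
So the Domiran cognate is 'balup'.

balup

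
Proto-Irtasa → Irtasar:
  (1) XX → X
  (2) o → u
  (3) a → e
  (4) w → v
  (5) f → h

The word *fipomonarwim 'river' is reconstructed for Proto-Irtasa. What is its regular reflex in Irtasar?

hipumunervim

Irtasar: start from *fipomonarwim.
  rule 1: no change — fipomonarwim
  rule 2 (vowel merger): fipomonarwim → fipumunarwim
  rule 3 (vowel merger): fipumunarwim → fipumunerwim
  rule 4 (unconditioned shift): fipumunerwim → fipumunervim
  rule 5 (unconditioned shift): fipumunervim → hipumunervim
  ⇒ Irtasar hipumunervim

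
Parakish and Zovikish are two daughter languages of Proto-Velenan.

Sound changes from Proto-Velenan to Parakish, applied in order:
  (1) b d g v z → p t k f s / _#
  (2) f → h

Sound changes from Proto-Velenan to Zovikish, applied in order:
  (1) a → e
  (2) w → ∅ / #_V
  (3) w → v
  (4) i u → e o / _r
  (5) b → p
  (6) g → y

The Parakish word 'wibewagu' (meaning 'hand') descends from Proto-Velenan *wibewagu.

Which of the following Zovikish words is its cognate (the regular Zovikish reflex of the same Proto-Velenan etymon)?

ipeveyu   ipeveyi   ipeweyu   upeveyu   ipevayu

ipeveyu

Zovikish: *wibewagu
  wibewagu → wibewegu   [vowel merger]
  wibewegu → ibewegu   [glide loss]
  ibewegu → ibevegu   [unconditioned shift]
  ibevegu (rule 4 does not apply)
  ibevegu → ipevegu   [unconditioned shift]
  ipevegu → ipeveyu   [unconditioned shift]
  giving Zovikish ipeveyu.
Among the options, 'ipeveyu' alone shows every Zovikish change applied in order.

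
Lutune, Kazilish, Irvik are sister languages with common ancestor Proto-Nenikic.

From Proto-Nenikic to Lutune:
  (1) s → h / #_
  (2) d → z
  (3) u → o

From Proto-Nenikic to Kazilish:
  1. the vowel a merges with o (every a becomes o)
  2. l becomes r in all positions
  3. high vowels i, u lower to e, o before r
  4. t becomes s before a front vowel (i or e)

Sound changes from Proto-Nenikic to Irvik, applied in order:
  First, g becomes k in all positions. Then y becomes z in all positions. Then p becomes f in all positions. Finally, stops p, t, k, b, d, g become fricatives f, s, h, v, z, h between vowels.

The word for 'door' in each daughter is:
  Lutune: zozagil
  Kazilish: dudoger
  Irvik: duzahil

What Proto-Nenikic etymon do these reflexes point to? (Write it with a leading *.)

*dudagil

Position 3: Lutune has z, Kazilish has d, Irvik has z. Kazilish preserves d here (none of its changes turn any other segment into d), so the proto-segment is *d.
Position 5: Lutune has g, Kazilish has g, Irvik has h. Lutune preserves g here (none of its changes turn any other segment into g), so the proto-segment is *g.
This points to *dudagil. Verify forward in each daughter:
Lutune: *dudagil
  dudagil (rule 1 does not apply)
  dudagil → zuzagil   [unconditioned shift]
  zuzagil → zozagil   [vowel merger]
  giving Lutune zozagil.
Kazilish: start from *dudagil.
  rule 1 (vowel merger): dudagil → dudogil
  rule 2 (unconditioned shift): dudogil → dudogir
  rule 3 (pre-rhotic lowering): dudogir → dudoger
  rule 4: no change — dudoger
  ⇒ Kazilish dudoger
Irvik: *dudagil
  dudagil → dudakil   [unconditioned shift]
  dudakil (rule 2 does not apply)
  dudakil (rule 3 does not apply)
  dudakil → duzahil   [intervocalic lenition]
  giving Irvik duzahil.
*dudagil is the unique common source.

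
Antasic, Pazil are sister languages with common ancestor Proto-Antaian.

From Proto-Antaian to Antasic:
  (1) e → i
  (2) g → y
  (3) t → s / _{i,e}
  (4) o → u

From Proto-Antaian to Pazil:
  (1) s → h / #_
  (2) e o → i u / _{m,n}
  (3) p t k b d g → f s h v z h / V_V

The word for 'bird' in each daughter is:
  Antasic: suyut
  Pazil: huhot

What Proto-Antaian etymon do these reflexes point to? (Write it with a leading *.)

*sugot

Position 1: Antasic has s, Pazil has h. Taking the neighbouring segments as reconstructed: Antasic s can only go back to *s; Pazil h could go back to *s or *h — the one source consistent with every daughter is *s.
Position 3: Antasic has y, Pazil has h. Taking the neighbouring segments as reconstructed: Antasic y could go back to *g or *y; Pazil h could go back to *k or *g or *h — the one source consistent with every daughter is *g.
Verify the candidate proto-form against each daughter:
Antasic: *sugot > suyot > suyut  (by unconditioned shift, vowel merger)
Pazil: *sugot > hugot > huhot  (by debuccalisation, intervocalic lenition)
Only *sugot yields all of Antasic suyut, Pazil huhot.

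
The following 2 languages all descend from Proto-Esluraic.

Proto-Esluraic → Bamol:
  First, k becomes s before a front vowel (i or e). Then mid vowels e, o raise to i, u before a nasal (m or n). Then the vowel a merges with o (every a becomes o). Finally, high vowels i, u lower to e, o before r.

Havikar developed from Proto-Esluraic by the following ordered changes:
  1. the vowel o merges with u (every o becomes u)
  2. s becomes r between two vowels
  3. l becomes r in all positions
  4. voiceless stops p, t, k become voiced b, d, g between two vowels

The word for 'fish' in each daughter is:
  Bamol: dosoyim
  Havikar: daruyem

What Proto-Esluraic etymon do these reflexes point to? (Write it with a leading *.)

Position 3: Bamol has s, Havikar has r. Taking the neighbouring segments as reconstructed: Bamol s can only go back to *s; Havikar r could go back to *s or *l or *r — the one source consistent with every daughter is *s.
Position 6: Bamol has i, Havikar has e. Havikar preserves e here (none of its changes turn any other segment into e), so the proto-segment is *e.
Position 4: Bamol has o, Havikar has u. Taking the neighbouring segments as reconstructed: Bamol o could go back to *a or *o; Havikar u could go back to *o or *u — the one source consistent with every daughter is *o.
Verify the candidate proto-form against each daughter:
Bamol: *dasoyem
  dasoyem (rule 1 does not apply)
  dasoyem → dasoyim   [pre-nasal raising]
  dasoyim → dosoyim   [vowel merger]
  dosoyim (rule 4 does not apply)
  giving Bamol dosoyim.
Havikar: start from *dasoyem.
  rule 1 (vowel merger): dasoyem → dasuyem
  rule 2 (rhotacism): dasuyem → daruyem
  rule 3: no change — daruyem
  rule 4: no change — daruyem
  ⇒ Havikar daruyem
Only *dasoyem yields all of Bamol dosoyim, Havikar daruyem.

*dasoyem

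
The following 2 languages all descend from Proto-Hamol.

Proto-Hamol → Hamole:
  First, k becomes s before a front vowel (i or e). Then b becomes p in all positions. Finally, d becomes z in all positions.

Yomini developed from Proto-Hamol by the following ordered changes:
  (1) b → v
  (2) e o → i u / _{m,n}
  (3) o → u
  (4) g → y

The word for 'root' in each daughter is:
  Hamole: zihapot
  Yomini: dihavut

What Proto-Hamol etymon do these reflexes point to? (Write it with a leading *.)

Position 5: Hamole has p, Yomini has v. Taking the neighbouring segments as reconstructed: Hamole p could go back to *p or *b; Yomini v could go back to *b or *v — the one source consistent with every daughter is *b.
Position 1: Hamole has z, Yomini has d. Yomini preserves d here (none of its changes turn any other segment into d), so the proto-segment is *d.
Position 6: Hamole has o, Yomini has u. Hamole preserves o here (none of its changes turn any other segment into o), so the proto-segment is *o.
The remaining positions agree across the daughters. Check the candidate against every language:
Hamole: *dihabot > dihapot > zihapot  (by unconditioned shift, unconditioned shift)
Yomini: *dihabot
  dihabot → dihavot   [unconditioned shift]
  dihavot (rule 2 does not apply)
  dihavot → dihavut   [vowel merger]
  dihavut (rule 4 does not apply)
  giving Yomini dihavut.
Only *dihabot yields all of Hamole zihapot, Yomini dihavut.

*dihabot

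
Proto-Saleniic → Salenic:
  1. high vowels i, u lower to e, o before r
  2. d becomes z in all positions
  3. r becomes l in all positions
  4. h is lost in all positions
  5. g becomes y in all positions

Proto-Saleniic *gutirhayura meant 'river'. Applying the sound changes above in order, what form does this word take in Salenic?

yutelayola

Salenic: *gutirhayura > guterhayora > gutelhayola > gutelayola > yutelayola  (by pre-rhotic lowering, unconditioned shift, h-loss, unconditioned shift)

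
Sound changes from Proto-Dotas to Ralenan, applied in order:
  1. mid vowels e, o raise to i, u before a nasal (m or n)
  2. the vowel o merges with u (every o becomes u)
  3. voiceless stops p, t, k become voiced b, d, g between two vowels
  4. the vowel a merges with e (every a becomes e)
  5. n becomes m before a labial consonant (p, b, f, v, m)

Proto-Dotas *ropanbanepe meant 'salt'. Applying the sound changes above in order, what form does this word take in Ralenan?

rubembenebe

Ralenan: start from *ropanbanepe.
  rule 1: no change — ropanbanepe
  rule 2 (vowel merger): ropanbanepe → rupanbanepe
  rule 3 (intervocalic voicing): rupanbanepe → rubanbanebe
  rule 4 (vowel merger): rubanbanebe → rubenbenebe
  rule 5 (nasal place assimilation): rubenbenebe → rubembenebe
  ⇒ Ralenan rubembenebe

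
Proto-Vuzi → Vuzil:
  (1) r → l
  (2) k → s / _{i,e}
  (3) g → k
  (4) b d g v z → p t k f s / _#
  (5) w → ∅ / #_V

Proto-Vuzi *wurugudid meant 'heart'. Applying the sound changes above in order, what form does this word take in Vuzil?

ulukudit

Vuzil: *wurugudid > wulugudid > wulukudid > wulukudit > ulukudit  (by unconditioned shift, unconditioned shift, final devoicing, glide loss)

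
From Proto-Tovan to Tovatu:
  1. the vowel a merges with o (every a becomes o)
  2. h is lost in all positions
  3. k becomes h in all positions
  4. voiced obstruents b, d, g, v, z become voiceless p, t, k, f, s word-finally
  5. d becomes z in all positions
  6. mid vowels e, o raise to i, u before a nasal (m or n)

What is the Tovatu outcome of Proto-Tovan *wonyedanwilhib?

Tovatu: *wonyedanwilhib > wonyedonwilhib > wonyedonwilib > wonyedonwilip > wonyezonwilip > wunyezunwilip  (by vowel merger, h-loss, final devoicing, unconditioned shift, pre-nasal raising)

wunyezunwilip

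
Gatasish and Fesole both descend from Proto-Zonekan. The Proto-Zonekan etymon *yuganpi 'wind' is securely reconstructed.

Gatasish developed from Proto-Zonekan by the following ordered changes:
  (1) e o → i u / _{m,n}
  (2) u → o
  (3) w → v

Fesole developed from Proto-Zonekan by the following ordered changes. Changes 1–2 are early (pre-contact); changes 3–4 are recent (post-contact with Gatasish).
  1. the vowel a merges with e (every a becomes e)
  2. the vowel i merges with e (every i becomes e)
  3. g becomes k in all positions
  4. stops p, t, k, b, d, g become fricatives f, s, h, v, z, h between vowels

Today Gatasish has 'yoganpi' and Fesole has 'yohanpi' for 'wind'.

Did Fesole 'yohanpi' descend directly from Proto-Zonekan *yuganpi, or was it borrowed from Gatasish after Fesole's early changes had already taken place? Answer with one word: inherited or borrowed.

borrowed

If inherited, *yuganpi would pass through all of Fesole's changes:
Fesole: *yuganpi
  yuganpi → yugenpi   [vowel merger]
  yugenpi → yugenpe   [vowel merger]
  yugenpe → yukenpe   [unconditioned shift]
  yukenpe → yuhenpe   [intervocalic lenition]
  giving Fesole yuhenpe.
If borrowed from Gatasish 'yoganpi' after the early changes, it would undergo only the recent ones:
  rule 3 (unconditioned shift): yoganpi → yokanpi
  rule 4 (intervocalic lenition): yokanpi → yohanpi
  ⇒ as a loan: yohanpi
Fesole 'yohanpi' matches the loan outcome 'yohanpi', not the inherited 'yuhenpe' — it skipped the early Fesole changes, so it was borrowed from Gatasish.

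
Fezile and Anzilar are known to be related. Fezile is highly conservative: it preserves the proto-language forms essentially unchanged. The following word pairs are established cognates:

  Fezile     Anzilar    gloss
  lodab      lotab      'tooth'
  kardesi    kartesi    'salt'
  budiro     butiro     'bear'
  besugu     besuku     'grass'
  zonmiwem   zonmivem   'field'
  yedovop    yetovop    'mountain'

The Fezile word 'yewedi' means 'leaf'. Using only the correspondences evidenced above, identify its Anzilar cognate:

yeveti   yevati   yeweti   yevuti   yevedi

yeveti

zonmiwem ~ zonmivem — Fezile w corresponds to Anzilar v between vowels (before a front vowel).
budiro ~ butiro — Fezile d corresponds to Anzilar t between vowels (before a front vowel).
Applying these to Fezile 'yewedi':
  yewedi → yevedi   (w→v between vowels (before a front vowel))
  yevedi → yeveti   (d→t between vowels (before a front vowel))
So the Anzilar cognate is 'yeveti'.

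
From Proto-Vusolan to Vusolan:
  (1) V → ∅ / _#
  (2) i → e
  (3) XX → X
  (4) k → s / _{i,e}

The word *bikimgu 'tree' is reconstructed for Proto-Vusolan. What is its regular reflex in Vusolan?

besemg

Vusolan: *bikimgu
  bikimgu → bikimg   [apocope]
  bikimg → bekemg   [vowel merger]
  bekemg (rule 3 does not apply)
  bekemg → besemg   [palatalisation]
  giving Vusolan besemg.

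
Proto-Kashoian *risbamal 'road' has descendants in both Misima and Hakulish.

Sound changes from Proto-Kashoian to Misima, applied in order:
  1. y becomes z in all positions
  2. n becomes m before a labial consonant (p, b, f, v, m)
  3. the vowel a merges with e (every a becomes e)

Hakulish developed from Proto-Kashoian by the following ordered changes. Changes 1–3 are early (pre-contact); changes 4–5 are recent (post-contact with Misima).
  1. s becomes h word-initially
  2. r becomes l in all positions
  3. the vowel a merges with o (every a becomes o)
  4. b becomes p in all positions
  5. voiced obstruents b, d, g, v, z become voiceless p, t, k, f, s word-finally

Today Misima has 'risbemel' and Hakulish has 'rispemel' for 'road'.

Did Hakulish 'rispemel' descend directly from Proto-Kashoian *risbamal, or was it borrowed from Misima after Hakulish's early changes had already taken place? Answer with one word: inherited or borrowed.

If inherited, *risbamal would pass through all of Hakulish's changes:
Hakulish: *risbamal > lisbamal > lisbomol > lispomol  (by unconditioned shift, vowel merger, unconditioned shift)
If borrowed from Misima 'risbemel' after the early changes, it would undergo only the recent ones:
  rule 4 (unconditioned shift): risbemel → rispemel
  rule 5 (final devoicing): no change (rispemel)
  ⇒ as a loan: rispemel
Hakulish 'rispemel' matches the loan outcome 'rispemel', not the inherited 'lispomol' — it skipped the early Hakulish changes, so it was borrowed from Misima.

borrowed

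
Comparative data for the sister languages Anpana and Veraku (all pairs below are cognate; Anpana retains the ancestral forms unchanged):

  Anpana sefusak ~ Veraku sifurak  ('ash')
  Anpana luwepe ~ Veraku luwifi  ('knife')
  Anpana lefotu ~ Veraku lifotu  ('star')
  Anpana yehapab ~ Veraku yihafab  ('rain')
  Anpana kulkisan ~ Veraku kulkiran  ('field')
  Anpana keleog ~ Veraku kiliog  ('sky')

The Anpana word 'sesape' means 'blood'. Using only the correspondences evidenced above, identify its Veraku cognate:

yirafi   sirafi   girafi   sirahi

yehapab ~ yihafab, keleog ~ kiliog — Anpana e corresponds to Veraku i after a consonant, before a consonant other than r, m, n, p, b, f, v.
sefusak ~ sifurak, kulkisan ~ kulkiran — Anpana s corresponds to Veraku r between vowels (before a back vowel).
luwepe ~ luwifi — Anpana p corresponds to Veraku f between vowels (before a front vowel).
luwepe ~ luwifi — Anpana e corresponds to Veraku i word-finally.
Applying these to Anpana 'sesape':
  sesape → sisape   (e→i after a consonant, before a consonant other than r, m, n, p, b, f, v)
  sisape → sirape   (s→r between vowels (before a back vowel))
  sirape → sirafe   (p→f between vowels (before a front vowel))
  sirafe → sirafi   (e→i word-finally)
So the Veraku cognate is 'sirafi'.

sirafi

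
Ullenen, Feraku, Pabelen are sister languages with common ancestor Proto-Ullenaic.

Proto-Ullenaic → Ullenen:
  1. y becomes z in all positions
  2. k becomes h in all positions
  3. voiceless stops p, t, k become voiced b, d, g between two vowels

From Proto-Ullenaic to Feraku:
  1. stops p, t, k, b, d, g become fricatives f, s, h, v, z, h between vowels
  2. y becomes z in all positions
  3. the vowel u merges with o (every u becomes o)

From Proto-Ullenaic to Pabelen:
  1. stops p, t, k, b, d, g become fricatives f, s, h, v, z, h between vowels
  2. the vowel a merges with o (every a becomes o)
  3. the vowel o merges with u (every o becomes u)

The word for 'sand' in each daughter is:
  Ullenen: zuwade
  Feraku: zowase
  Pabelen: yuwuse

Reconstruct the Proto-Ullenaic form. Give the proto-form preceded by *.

Position 1: Ullenen has z, Feraku has z, Pabelen has y. Pabelen preserves y here (none of its changes turn any other segment into y), so the proto-segment is *y.
Position 5: Ullenen has d, Feraku has s, Pabelen has s. Taking the neighbouring segments as reconstructed: Ullenen d could go back to *t or *d; Feraku s could go back to *t or *s; Pabelen s could go back to *t or *s — the one source consistent with every daughter is *t.
Position 4: Ullenen has a, Feraku has a, Pabelen has u. Ullenen preserves a here (none of its changes turn any other segment into a), so the proto-segment is *a.
Continuing position by position gives *yuwate; check it forward:
Ullenen: *yuwate
  yuwate → zuwate   [unconditioned shift]
  zuwate (rule 2 does not apply)
  zuwate → zuwade   [intervocalic voicing]
  giving Ullenen zuwade.
Feraku: *yuwate > yuwase > zuwase > zowase  (by intervocalic lenition, unconditioned shift, vowel merger)
Pabelen: *yuwate
  yuwate → yuwase   [intervocalic lenition]
  yuwase → yuwose   [vowel merger]
  yuwose → yuwuse   [vowel merger]
  giving Pabelen yuwuse.
Only *yuwate yields all of Ullenen zuwade, Feraku zowase, Pabelen yuwuse.

*yuwate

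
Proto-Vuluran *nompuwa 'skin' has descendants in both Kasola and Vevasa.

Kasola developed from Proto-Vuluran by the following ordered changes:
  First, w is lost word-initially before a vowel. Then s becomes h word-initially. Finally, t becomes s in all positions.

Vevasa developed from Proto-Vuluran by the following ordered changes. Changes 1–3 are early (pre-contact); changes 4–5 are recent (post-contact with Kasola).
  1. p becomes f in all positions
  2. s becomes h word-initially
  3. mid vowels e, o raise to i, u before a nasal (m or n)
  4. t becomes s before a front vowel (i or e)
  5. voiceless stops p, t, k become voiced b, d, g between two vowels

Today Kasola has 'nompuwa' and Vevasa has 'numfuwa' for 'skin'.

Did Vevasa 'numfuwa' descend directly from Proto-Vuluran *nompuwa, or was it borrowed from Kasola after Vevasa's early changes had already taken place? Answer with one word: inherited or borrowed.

If inherited, *nompuwa would pass through all of Vevasa's changes:
Vevasa: *nompuwa
  nompuwa → nomfuwa   [unconditioned shift]
  nomfuwa (rule 2 does not apply)
  nomfuwa → numfuwa   [pre-nasal raising]
  numfuwa (rule 4 does not apply)
  numfuwa (rule 5 does not apply)
  giving Vevasa numfuwa.
If borrowed from Kasola 'nompuwa' after the early changes, it would undergo only the recent ones:
  rule 4 (palatalisation): no change (nompuwa)
  rule 5 (intervocalic voicing): no change (nompuwa)
  ⇒ as a loan: nompuwa
Vevasa 'numfuwa' matches the inherited outcome exactly, so it is an inherited cognate, not a loan.

inherited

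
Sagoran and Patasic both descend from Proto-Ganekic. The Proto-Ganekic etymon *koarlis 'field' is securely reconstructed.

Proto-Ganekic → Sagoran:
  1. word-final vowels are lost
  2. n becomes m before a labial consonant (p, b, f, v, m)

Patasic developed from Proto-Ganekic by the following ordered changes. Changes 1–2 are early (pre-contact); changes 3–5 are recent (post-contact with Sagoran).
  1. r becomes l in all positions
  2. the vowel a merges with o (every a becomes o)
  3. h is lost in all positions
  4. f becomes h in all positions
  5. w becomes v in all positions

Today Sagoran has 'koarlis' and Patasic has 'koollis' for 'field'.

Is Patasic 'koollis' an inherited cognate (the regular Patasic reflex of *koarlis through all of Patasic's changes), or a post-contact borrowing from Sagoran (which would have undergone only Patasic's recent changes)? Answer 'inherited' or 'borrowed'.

If inherited, *koarlis would pass through all of Patasic's changes:
Patasic: *koarlis
  koarlis → koallis   [unconditioned shift]
  koallis → koollis   [vowel merger]
  koollis (rule 3 does not apply)
  koollis (rule 4 does not apply)
  koollis (rule 5 does not apply)
  giving Patasic koollis.
If borrowed from Sagoran 'koarlis' after the early changes, it would undergo only the recent ones:
  rule 3 (h-loss): no change (koarlis)
  rule 4 (unconditioned shift): no change (koarlis)
  rule 5 (unconditioned shift): no change (koarlis)
  ⇒ as a loan: koarlis
Patasic 'koollis' matches the inherited outcome exactly, so it is an inherited cognate, not a loan.

inherited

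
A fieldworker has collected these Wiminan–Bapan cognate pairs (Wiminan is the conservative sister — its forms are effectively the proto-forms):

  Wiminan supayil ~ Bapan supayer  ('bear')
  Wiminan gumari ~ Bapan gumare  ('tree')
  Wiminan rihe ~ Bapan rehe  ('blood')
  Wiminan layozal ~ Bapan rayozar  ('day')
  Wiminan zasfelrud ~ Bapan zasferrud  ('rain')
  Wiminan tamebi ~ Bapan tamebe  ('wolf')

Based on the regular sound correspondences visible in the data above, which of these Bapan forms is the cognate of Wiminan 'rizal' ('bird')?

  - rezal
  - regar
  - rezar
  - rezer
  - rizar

rezar

supayil ~ supayer, rihe ~ rehe — Wiminan i corresponds to Bapan e after a consonant, before a consonant other than r, m, n, p, b, f, v.
supayil ~ supayer, layozal ~ rayozar — Wiminan l corresponds to Bapan r word-finally.
Applying these to Wiminan 'rizal':
  rizal → rezal   (i→e after a consonant, before a consonant other than r, m, n, p, b, f, v)
  rezal → rezar   (l→r word-finally)
So the Bapan cognate is 'rezar'.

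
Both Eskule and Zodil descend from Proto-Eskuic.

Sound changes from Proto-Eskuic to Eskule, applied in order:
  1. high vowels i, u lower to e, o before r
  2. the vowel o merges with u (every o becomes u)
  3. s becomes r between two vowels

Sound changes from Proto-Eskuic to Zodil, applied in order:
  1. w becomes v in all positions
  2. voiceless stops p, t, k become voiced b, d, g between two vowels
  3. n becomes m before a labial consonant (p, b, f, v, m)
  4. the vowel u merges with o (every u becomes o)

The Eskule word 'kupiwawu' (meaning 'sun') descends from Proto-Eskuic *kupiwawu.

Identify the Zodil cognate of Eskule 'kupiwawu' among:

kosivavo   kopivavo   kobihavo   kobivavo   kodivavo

kobivavo

Zodil: start from *kupiwawu.
  rule 1 (unconditioned shift): kupiwawu → kupivavu
  rule 2 (intervocalic voicing): kupivavu → kubivavu
  rule 3: no change — kubivavu
  rule 4 (vowel merger): kubivavu → kobivavo
  ⇒ Zodil kobivavo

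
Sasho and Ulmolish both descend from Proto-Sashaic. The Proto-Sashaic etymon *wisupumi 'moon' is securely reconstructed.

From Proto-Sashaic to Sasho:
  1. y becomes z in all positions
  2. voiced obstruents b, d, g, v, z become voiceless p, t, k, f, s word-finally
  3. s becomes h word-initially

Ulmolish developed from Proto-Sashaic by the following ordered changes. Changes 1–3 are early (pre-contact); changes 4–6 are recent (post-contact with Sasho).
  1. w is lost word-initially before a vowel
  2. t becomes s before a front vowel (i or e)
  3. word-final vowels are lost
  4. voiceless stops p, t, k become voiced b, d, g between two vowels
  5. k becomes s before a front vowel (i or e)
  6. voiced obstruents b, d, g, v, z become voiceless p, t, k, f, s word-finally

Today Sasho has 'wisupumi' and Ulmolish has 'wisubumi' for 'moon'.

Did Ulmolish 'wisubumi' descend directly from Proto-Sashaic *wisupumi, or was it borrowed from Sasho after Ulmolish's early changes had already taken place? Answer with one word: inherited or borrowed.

borrowed

If inherited, *wisupumi would pass through all of Ulmolish's changes:
Ulmolish: *wisupumi > isupumi > isupum > isubum  (by glide loss, apocope, intervocalic voicing)
If borrowed from Sasho 'wisupumi' after the early changes, it would undergo only the recent ones:
  rule 4 (intervocalic voicing): wisupumi → wisubumi
  rule 5 (palatalisation): no change (wisubumi)
  rule 6 (final devoicing): no change (wisubumi)
  ⇒ as a loan: wisubumi
Ulmolish 'wisubumi' matches the loan outcome 'wisubumi', not the inherited 'isubum' — it skipped the early Ulmolish changes, so it was borrowed from Sasho.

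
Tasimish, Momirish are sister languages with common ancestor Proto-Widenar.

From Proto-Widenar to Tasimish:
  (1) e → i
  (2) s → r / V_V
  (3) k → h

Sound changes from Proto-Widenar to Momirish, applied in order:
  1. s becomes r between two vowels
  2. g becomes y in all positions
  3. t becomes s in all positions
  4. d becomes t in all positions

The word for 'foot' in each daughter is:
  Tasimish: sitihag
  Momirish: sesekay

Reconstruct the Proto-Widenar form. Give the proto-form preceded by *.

*setekag

Position 5: Tasimish has h, Momirish has k. Momirish preserves k here (none of its changes turn any other segment into k), so the proto-segment is *k.
Position 4: Tasimish has i, Momirish has e. Momirish preserves e here (none of its changes turn any other segment into e), so the proto-segment is *e.
Position 3: Tasimish has t, Momirish has s. Tasimish preserves t here (none of its changes turn any other segment into t), so the proto-segment is *t.
This points to *setekag. Verify forward in each daughter:
Tasimish: *setekag
  setekag → sitikag   [vowel merger]
  sitikag (rule 2 does not apply)
  sitikag → sitihag   [unconditioned shift]
  giving Tasimish sitihag.
Momirish: *setekag > setekay > sesekay  (by unconditioned shift, unconditioned shift)
Only *setekag yields all of Tasimish sitihag, Momirish sesekay.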